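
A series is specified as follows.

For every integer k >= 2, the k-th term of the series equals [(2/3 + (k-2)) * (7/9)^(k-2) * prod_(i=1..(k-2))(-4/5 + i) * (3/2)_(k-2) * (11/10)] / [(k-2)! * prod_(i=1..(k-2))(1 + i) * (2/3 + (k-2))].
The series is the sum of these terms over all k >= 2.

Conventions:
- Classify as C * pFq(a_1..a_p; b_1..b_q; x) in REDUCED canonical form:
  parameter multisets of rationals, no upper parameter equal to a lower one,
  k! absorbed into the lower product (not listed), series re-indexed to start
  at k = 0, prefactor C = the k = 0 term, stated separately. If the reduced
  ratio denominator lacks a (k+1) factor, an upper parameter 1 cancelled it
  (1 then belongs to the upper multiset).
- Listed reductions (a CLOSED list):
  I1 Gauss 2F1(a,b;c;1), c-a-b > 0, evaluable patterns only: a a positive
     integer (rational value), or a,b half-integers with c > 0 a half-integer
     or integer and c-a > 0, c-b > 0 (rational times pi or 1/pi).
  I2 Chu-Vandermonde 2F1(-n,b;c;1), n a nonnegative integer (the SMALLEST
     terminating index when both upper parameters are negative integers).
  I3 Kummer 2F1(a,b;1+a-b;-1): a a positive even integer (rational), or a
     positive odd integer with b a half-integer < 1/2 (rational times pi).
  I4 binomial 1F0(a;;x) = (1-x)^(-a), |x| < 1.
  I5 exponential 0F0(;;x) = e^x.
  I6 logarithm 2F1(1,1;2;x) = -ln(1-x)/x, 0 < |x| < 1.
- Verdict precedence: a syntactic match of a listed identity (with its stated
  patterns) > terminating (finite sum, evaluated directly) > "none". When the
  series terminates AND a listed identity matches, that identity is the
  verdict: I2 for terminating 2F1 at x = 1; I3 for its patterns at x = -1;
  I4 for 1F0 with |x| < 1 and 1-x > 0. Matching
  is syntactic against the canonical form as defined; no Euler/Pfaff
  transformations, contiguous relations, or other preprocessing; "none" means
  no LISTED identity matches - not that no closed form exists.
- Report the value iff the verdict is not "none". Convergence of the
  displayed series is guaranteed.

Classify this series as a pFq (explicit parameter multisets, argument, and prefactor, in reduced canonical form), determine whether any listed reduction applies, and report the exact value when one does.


Reduced: x = 7/9, 2F1, upper = {1/5, 3/2}, lower = {2}, C = 11/10. Verdict: none - this 2F1 at x = 7/9 matches no listed pattern, and upper {1/5, 3/2} holds no stopper.

Structural cue: from the first term 11/10: the lower running product (prefactor 11/10) is a rising factorial.
Term ratio: r(k) = (7/9) * (k+1/5) (k+3/2) / [(k+2) (k+1)] - poly over poly, x = (7/9) from leading terms; C = 11/10 at k = 0.


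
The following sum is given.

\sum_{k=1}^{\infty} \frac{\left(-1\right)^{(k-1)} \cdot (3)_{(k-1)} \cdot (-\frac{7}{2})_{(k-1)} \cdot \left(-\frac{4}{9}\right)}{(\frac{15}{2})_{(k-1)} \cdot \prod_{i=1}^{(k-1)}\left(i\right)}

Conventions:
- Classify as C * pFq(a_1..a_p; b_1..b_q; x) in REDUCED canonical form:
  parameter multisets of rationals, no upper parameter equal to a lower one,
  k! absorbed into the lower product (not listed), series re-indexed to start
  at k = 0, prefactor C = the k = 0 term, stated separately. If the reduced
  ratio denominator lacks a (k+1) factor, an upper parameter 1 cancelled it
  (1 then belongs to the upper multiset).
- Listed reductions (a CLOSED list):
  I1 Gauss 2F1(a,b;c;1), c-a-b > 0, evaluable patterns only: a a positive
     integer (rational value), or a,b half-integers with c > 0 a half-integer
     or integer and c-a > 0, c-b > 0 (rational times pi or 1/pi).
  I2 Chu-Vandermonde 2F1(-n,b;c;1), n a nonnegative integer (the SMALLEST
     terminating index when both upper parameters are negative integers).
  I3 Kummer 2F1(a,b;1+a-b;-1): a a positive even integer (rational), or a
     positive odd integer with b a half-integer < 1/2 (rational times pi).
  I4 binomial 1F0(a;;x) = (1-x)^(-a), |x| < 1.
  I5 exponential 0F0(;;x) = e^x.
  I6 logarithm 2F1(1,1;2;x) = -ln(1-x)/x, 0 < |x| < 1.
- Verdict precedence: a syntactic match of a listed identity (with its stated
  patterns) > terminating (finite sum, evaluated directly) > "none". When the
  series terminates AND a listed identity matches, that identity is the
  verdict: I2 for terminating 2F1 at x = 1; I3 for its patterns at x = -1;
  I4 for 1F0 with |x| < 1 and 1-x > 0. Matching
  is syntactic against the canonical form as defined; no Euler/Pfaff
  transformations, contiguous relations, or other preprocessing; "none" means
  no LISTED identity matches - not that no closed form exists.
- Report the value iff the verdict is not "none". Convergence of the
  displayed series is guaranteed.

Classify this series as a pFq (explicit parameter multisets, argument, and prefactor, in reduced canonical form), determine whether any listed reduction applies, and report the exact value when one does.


Prefactor -\frac{4}{9}, argument -1: 2F1 with upper {-\frac{7}{2}, 3} over lower {\frac{15}{2}}. Verdict: this is Kummer's theorem (I3) (x = -1; c = \frac{15}{2} equals 1+a-b for upper {-\frac{7}{2}, 3}: listed pattern). Its exact value is \left(-\frac{1001}{2048}\right) \cdot \pi.

The tell: t_0 = -\frac{4}{9} here, and the product of the first k integers (C = -4/9) is k!.
Ratio: r(k) = -1 * (k-\frac{7}{2}) (k+3) / [(k+\frac{15}{2}) (k+1)] ; factor over Q: parameters, x = -1, and C = -\frac{4}{9}.


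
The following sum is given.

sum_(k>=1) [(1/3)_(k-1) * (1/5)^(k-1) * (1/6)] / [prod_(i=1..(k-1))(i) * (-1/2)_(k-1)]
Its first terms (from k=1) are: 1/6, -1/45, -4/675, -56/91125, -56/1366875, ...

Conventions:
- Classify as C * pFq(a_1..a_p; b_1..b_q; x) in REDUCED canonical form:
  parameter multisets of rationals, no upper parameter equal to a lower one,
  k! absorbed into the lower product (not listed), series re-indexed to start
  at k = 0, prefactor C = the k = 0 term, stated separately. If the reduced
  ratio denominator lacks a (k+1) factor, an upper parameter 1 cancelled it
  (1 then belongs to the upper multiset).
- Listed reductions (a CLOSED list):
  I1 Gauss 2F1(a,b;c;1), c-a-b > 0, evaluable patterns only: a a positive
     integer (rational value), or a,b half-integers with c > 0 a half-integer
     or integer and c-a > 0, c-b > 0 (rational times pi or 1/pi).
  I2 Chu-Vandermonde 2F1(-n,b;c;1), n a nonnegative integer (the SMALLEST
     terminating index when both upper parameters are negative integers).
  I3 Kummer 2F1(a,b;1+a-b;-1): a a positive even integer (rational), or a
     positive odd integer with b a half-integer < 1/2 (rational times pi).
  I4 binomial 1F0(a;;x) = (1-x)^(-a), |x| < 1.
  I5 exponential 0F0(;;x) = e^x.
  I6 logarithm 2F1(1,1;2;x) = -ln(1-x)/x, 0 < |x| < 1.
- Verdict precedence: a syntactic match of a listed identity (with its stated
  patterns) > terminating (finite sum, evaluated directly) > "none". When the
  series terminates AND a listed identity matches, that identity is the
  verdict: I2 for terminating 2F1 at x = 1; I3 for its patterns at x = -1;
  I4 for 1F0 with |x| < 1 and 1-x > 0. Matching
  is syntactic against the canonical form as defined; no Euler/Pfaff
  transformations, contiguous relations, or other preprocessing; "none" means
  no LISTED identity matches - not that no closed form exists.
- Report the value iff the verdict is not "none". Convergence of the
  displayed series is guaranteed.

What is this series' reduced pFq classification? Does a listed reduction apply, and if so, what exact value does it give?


Structural cue: t_0 being 1/6, the product of the first k integers (C = 1/6, x = 1/5) is k!.
Step ratio: r(k) = (1/5) * (k+1/3) / [(k-1/2) (k+1)] - poly over poly, x = (1/5) from leading terms; C = 1/6 at k = 0.

This is 1/6 * 1F1(1/3; -1/2; 1/5) in reduced canonical form. Verdict: none - at argument 1/5 the multisets {1/3} ; {-1/2} match no listed identity.


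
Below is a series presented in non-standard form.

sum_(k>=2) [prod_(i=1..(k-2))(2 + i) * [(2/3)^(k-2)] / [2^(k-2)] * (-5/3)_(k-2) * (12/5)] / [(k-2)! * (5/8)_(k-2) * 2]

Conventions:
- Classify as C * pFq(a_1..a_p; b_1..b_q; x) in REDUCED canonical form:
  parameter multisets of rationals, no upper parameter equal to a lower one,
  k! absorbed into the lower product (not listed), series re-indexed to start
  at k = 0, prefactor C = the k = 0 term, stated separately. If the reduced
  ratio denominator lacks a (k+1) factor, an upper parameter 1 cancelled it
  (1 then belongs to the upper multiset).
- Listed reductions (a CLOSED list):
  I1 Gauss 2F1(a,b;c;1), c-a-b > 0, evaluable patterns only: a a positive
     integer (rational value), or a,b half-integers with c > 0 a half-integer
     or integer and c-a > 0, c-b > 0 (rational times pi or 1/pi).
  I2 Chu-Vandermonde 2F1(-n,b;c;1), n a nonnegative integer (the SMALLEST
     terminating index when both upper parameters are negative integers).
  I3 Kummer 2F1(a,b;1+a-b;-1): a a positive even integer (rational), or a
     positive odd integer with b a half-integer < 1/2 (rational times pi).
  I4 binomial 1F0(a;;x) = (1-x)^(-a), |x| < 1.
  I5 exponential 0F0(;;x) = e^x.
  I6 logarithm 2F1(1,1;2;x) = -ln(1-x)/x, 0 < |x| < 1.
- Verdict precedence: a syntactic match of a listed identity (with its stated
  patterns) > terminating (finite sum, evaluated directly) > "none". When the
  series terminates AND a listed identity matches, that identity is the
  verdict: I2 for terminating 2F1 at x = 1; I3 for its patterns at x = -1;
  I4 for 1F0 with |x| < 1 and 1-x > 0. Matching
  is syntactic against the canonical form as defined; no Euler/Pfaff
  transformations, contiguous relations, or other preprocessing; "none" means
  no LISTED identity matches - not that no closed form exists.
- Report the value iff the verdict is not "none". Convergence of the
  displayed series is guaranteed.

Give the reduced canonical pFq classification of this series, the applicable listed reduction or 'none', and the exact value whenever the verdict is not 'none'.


x = 1/3 here; the reduced form reads 2F1, upper {-5/3, 3}, lower {5/8}, C = 6/5. Verdict: none. A 2F1 with upper {-5/3, 3} fits none of I1-I6 at x = 1/3; the sum runs forever.

Key step: with t_0 = 6/5, the two k-th powers (C = 6/5) combine into one argument.
Step ratio: r(k) = (1/3) * (k-5/3) (k+3) / [(k+5/8) (k+1)] - rational in k. x = (1/3); t_0 = 6/5; negate the roots.


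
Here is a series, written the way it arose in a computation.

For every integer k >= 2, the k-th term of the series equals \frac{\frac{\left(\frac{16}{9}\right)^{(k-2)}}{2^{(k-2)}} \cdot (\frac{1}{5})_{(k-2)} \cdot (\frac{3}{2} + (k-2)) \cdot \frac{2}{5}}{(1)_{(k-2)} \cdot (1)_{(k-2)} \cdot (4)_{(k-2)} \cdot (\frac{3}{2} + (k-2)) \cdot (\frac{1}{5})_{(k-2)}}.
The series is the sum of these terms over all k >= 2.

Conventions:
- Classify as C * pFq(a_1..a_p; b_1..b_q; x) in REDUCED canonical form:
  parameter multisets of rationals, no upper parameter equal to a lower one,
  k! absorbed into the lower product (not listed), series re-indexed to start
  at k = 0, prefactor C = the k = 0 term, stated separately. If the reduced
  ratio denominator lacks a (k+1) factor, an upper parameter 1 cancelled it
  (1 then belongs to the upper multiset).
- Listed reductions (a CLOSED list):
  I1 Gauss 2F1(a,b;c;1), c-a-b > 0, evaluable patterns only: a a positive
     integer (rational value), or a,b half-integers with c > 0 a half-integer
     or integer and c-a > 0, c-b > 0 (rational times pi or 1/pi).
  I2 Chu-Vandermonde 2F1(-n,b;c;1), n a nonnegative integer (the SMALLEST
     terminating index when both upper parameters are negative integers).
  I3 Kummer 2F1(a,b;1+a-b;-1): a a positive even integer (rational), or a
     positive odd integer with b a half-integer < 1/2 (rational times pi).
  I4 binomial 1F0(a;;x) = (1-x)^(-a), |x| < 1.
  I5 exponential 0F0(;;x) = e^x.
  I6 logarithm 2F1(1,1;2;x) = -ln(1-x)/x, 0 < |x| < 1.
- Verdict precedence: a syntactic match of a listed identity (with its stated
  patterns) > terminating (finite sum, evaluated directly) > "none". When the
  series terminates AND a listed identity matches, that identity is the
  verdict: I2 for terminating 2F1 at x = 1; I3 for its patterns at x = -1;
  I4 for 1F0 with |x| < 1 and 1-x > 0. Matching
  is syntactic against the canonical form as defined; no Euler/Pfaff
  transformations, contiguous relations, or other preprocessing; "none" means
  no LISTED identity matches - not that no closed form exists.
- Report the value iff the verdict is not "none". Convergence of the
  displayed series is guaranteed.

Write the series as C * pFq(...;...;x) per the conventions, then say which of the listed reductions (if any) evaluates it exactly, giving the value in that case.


Prefactor \frac{2}{5}, argument \frac{8}{9}: 0F2 with upper {-} over lower {1, 4}. Verdict: none - at argument \frac{8}{9} the multisets {-} ; {1, 4} match no listed identity.

Key step: t_0 = \frac{2}{5} here, and (1)_k (C = 2/5, x = 8/9) is k! itself.
Ratio: r(k) = \frac{8}{9} * 1 / [(k+1) (k+4) (k+1)] - rational in k, leading ratio \frac{8}{9}; with t_0 = \frac{2}{5}, classification follows.


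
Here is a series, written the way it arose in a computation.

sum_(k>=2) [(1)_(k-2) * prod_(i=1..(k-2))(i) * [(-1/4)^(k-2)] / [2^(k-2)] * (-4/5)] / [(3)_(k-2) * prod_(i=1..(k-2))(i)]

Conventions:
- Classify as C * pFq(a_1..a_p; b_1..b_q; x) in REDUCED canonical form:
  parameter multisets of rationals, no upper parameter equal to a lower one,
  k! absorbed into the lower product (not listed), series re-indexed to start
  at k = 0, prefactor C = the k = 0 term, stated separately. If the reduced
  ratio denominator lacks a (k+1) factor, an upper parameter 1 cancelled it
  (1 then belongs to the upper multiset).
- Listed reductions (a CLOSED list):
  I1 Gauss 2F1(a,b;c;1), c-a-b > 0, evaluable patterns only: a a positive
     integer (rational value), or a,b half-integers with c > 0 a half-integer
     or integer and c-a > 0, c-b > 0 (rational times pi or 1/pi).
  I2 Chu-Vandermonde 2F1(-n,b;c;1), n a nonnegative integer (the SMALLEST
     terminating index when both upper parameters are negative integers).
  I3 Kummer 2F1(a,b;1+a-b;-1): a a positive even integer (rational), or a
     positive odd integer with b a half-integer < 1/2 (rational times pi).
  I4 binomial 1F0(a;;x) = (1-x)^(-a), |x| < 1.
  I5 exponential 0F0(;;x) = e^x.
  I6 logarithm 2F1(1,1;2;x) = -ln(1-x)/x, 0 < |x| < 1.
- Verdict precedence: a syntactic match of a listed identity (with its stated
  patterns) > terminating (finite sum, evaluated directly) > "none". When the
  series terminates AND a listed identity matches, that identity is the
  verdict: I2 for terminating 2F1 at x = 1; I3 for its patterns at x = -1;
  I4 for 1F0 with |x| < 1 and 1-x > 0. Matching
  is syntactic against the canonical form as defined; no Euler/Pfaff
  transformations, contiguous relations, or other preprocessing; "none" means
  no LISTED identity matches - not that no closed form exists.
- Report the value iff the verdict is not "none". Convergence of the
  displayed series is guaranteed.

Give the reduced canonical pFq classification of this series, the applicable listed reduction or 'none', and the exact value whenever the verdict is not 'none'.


This is -4/5 * 2F1(1, 1; 3; -1/8) in reduced canonical form. Verdict: none. A 2F1 with upper {1, 1} fits none of I1-I6 at x = -1/8; the sum runs forever.

Key step: x = (-1/8) and the two k-th powers (prefactor -4/5) combine into one argument.
Ratio: r(k) = (-1/8) * (k+1) (k+1) / [(k+3) (k+1)] - rational; roots negated = parameters, x = (-1/8), C = -4/5.


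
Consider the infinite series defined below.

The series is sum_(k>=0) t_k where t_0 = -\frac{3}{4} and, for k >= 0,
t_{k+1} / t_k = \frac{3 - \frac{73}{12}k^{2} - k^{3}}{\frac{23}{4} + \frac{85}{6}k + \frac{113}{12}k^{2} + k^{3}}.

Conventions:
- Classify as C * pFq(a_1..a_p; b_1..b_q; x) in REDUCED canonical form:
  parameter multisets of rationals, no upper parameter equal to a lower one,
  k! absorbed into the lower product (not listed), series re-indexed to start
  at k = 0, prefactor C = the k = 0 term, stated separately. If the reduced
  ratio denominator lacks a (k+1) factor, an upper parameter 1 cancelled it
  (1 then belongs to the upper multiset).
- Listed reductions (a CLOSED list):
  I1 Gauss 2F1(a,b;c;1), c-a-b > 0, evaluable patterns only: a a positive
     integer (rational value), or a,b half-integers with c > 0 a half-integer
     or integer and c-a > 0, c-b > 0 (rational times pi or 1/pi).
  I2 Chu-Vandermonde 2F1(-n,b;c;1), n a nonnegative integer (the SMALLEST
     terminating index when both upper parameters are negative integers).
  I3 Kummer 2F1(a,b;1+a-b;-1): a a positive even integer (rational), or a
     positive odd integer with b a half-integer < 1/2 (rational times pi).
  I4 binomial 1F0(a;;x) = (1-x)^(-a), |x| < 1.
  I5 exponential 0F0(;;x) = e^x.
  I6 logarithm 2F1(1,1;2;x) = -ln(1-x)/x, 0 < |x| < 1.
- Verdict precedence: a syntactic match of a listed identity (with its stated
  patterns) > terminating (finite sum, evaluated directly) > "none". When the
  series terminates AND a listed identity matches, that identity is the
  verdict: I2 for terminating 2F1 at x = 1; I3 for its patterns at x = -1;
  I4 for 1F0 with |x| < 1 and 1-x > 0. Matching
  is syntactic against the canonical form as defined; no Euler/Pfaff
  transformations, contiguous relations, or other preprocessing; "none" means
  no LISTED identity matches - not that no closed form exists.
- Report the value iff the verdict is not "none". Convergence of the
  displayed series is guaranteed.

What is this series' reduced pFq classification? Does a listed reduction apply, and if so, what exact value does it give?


Key observation: t_0 = -\frac{3}{4} here, and roots of the ratio polynomials (prefactor -3/4) are the negated parameters.
Ratio: r(k) = -1 * (k-\frac{2}{3}) (k+6) / [(k+\frac{23}{3}) (k+1)] - rational in k. x = -1; t_0 = -\frac{3}{4}; negate the roots.

Canonical form: C = -\frac{3}{4} times 2F1 with upper {-\frac{2}{3}, 6}, lower {\frac{23}{3}}, x = -1. Verdict at x = -1: the Kummer evaluation I3 matches (x = -1; c = \frac{23}{3} equals 1+a-b for upper {-\frac{2}{3}, 6}: listed pattern). Value: -\frac{119}{108}.


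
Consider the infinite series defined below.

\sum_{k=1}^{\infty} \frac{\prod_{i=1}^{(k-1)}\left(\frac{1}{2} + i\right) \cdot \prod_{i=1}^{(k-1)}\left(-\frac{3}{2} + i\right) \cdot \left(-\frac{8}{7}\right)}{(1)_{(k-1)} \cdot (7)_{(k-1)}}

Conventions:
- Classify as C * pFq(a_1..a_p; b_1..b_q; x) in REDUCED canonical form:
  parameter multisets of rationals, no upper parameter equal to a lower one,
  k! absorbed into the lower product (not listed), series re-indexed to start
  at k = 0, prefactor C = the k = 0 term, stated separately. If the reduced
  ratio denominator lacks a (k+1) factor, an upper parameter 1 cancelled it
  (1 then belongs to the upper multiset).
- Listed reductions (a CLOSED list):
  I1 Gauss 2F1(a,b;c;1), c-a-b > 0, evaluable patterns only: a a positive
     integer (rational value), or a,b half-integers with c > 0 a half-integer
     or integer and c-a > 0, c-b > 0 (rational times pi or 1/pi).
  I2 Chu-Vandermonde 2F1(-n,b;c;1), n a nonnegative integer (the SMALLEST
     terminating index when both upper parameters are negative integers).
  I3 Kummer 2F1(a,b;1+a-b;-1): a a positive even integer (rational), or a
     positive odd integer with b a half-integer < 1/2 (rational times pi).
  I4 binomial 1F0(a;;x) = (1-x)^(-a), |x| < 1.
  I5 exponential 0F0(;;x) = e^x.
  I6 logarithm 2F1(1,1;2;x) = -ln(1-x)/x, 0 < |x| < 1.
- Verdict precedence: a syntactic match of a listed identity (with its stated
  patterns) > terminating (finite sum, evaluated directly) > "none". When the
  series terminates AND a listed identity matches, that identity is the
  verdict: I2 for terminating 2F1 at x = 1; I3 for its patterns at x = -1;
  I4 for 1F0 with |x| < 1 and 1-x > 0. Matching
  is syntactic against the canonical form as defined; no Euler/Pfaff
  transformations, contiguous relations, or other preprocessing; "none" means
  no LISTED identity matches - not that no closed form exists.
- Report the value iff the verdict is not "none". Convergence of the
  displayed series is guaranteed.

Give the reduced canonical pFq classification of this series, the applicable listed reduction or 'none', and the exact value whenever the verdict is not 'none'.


Canonical form: C = -\frac{8}{7} times 2F1 with upper {-\frac{1}{2}, \frac{3}{2}}, lower {7}, x = 1. Verdict: this is Gauss (I1, half-integer pattern) (x = 1; upper {-\frac{1}{2}, \frac{3}{2}} half-integers, c = 7 in the evaluable pattern). Sum: \left(-\frac{4194304}{1324323}\right) / \pi.

Key observation: t_0 = -\frac{8}{7} here, and the running product (C = -8/7, x = 1) telescopes to a rising factorial.
Step ratio: r(k) = 1 * (k-\frac{1}{2}) (k+\frac{3}{2}) / [(k+7) (k+1)] - rational; roots negated = parameters, x = 1, C = -\frac{8}{7}.


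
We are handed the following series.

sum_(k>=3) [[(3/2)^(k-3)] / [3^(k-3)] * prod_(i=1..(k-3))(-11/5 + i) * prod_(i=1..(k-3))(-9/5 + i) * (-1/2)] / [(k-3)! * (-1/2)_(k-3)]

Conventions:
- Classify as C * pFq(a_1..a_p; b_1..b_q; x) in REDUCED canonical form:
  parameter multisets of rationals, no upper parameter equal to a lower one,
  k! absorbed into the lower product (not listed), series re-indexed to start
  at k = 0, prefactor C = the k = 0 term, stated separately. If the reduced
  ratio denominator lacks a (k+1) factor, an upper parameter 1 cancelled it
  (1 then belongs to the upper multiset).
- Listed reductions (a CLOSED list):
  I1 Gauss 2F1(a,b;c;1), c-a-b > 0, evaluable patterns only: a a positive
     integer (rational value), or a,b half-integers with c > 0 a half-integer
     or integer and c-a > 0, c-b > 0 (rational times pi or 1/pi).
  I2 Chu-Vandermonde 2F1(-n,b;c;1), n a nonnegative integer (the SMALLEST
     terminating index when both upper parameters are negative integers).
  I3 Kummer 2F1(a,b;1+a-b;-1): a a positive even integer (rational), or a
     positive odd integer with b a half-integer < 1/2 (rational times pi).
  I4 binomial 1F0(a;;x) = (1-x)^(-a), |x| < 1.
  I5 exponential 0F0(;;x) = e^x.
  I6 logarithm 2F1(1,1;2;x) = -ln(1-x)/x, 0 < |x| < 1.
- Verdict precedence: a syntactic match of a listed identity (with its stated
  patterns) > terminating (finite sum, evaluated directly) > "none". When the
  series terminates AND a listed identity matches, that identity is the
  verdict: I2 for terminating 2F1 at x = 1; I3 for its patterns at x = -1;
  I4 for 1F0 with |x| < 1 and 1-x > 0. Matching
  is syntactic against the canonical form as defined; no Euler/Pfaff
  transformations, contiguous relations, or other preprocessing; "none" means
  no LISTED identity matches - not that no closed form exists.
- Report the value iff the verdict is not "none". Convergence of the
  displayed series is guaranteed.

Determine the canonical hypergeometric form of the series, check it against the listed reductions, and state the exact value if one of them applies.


With C = -1/2: the canonical form is 2F1(-6/5, -4/5; -1/2; 1/2). Verdict: none (x = 1/2): each listed identity misses the multisets {-6/5, -4/5} ; {-1/2}.

The tell: t_0 being -1/2, the running product (C = -1/2) telescopes to a rising factorial.
Term ratio: r(k) = (1/2) * (k-6/5) (k-4/5) / [(k-1/2) (k+1)] - rational in k. x = (1/2); t_0 = -1/2; negate the roots.


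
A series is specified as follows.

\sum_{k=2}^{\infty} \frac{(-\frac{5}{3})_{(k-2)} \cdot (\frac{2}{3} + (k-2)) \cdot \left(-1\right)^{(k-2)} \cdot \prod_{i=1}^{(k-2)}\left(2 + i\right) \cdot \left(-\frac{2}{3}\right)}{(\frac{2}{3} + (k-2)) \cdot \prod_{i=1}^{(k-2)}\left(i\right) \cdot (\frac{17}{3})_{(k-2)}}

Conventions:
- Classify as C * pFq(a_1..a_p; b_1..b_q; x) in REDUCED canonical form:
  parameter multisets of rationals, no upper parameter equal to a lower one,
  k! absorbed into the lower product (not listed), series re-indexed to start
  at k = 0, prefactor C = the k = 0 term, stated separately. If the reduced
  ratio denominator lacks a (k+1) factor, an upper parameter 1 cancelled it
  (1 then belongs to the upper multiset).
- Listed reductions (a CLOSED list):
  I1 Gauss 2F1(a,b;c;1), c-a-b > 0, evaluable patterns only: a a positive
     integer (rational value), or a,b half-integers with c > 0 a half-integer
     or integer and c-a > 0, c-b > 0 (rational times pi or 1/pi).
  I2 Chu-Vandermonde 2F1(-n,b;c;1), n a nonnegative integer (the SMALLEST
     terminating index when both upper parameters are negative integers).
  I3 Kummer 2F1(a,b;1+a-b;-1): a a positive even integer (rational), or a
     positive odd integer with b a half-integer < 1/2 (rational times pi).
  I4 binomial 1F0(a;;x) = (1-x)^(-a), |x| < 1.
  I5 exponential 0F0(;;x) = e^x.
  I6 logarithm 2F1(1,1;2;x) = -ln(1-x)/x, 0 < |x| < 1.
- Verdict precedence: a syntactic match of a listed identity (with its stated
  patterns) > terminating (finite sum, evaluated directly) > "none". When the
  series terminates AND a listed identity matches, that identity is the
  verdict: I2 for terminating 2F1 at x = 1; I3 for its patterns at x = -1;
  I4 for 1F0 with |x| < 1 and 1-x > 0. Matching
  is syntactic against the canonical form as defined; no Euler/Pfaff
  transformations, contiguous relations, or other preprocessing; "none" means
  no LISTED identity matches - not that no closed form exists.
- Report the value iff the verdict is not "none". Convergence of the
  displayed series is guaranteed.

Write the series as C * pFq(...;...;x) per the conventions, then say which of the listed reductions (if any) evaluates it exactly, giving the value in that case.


At argument -1: a 2F1 with upper {-\frac{5}{3}, 3}, lower {\frac{17}{3}}, scaled by C = -\frac{2}{3}. Verdict: none. Every listed pattern misses the 2F1 form at -1, upper {-\frac{5}{3}, 3}.

The tell: x = -1 and the product of the first k integers (C = -2/3) is k!.
Adjacent-term ratio: r(k) = -1 * (k-\frac{5}{3}) (k+3) / [(k+\frac{17}{3}) (k+1)] - rational in k. x = -1; t_0 = -\frac{2}{3}; negate the roots.


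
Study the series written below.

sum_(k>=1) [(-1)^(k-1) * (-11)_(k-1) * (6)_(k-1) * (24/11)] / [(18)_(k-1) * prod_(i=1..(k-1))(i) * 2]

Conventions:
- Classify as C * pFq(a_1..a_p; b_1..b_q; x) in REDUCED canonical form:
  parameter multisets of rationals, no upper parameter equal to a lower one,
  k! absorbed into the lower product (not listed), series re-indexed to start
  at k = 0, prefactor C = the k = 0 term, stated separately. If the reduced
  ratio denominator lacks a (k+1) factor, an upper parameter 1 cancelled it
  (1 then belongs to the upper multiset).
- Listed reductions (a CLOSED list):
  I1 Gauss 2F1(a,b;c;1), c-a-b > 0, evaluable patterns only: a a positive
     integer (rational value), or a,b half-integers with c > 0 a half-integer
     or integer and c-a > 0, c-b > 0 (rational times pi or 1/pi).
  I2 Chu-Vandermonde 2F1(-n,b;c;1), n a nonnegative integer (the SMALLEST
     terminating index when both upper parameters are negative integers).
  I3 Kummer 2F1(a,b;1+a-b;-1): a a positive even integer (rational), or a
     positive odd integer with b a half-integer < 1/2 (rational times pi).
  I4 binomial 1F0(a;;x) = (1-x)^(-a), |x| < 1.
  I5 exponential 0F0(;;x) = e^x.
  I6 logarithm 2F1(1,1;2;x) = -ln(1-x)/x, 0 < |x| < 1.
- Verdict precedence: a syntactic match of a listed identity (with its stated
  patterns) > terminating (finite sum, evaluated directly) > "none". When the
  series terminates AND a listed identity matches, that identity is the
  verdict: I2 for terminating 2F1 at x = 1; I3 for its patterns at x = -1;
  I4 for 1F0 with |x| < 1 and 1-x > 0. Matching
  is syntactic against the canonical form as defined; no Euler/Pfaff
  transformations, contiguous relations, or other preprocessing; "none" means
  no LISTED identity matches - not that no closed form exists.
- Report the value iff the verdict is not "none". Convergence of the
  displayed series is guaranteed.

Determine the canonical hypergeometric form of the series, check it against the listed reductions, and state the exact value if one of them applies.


x = -1 here; the reduced form reads 2F1, upper {-11, 6}, lower {18}, C = 12/11. Verdict: the Kummer evaluation I3 matches (x = -1; c = 18 equals 1+a-b for upper {-11, 6}: listed pattern). Exact value: 408/11.

The tell: t_0 being 12/11, the constant factors (C = 12/11, x = -1) combine into one prefactor.
Step ratio: r(k) = (-1) * (k-11) (k+6) / [(k+18) (k+1)] - rational in k, leading ratio (-1); with t_0 = 12/11, classification follows.


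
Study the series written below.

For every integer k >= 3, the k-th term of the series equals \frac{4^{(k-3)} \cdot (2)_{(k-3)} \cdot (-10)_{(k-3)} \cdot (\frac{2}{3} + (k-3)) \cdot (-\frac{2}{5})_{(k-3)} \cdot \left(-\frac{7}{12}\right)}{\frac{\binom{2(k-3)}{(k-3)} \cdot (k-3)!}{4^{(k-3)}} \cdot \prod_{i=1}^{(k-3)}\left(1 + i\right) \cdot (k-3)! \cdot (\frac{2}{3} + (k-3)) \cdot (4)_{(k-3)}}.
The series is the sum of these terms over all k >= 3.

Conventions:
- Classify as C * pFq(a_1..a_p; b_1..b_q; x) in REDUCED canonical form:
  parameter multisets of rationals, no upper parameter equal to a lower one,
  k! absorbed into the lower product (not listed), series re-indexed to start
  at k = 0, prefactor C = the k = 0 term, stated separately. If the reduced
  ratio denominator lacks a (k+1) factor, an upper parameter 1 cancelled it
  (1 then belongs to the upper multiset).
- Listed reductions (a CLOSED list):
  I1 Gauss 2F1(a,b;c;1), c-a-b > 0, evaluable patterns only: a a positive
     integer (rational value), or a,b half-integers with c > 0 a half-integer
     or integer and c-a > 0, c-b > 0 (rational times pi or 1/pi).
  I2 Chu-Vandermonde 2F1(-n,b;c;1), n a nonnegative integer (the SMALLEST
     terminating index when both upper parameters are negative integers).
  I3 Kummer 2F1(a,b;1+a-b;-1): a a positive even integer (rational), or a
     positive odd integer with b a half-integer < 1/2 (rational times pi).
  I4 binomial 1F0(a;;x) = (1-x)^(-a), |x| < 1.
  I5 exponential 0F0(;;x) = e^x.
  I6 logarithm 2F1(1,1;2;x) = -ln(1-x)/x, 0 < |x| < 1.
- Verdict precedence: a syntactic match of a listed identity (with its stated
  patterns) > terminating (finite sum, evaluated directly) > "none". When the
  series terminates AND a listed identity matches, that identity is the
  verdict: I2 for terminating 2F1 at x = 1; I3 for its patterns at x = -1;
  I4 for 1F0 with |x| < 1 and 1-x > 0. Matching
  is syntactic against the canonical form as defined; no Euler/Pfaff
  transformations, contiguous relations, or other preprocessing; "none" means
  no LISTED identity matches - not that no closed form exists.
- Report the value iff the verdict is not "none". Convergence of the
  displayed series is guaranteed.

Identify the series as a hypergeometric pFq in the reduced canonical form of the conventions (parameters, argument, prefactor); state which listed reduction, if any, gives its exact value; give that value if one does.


The series (x = 4) is 2F2: upper {-10, -\frac{2}{5}}, lower {\frac{1}{2}, 4}, prefactor -\frac{7}{12}. Verdict: terminating. With -10 upstairs the series is a 11-term polynomial sum; evaluated term by term. Sum: -\frac{4047027197857873}{1602465820312500}.

Key step: t_0 = -\frac{7}{12} here, and k + 2/3 divides numerator and denominator alike; C = -7/12, x = 4 after cancelling.
Ratio: r(k) = 4 * (k-10) (k-\frac{2}{5}) / [(k+\frac{1}{2}) (k+4) (k+1)] - rational in k, leading ratio 4; with t_0 = -\frac{7}{12}, classification follows.


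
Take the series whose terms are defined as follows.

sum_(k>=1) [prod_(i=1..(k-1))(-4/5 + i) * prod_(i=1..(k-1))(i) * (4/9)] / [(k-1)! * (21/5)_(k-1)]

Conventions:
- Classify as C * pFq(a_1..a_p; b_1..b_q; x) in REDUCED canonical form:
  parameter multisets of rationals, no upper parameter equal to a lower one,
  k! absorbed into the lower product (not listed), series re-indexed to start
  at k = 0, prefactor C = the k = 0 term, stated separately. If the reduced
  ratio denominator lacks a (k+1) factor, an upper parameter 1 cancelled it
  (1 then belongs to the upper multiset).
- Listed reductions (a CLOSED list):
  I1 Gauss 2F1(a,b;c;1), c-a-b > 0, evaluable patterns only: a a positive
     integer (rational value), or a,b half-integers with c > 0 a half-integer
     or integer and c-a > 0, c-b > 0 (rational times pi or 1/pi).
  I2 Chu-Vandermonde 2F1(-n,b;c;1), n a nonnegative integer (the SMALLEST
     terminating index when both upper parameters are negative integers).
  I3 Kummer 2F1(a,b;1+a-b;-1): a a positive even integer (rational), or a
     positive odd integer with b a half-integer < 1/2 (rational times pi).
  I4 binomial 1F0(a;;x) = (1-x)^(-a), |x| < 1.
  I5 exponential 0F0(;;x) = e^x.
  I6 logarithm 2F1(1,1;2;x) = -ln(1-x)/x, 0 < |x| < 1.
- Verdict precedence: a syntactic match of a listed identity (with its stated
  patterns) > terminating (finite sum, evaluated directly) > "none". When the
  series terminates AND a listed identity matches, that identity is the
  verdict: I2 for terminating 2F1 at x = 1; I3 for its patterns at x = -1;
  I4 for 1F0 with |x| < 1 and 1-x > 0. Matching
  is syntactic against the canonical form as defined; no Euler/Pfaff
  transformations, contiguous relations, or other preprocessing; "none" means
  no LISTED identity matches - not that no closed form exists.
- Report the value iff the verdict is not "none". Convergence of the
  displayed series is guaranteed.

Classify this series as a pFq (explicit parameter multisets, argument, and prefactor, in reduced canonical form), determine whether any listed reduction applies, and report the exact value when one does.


Reduced: x = 1, 2F1, upper = {1/5, 1}, lower = {21/5}, C = 4/9. Verdict: Gauss's theorem (I1) matches (x = 1: the Gamma ratio telescopes since c-a-b = 3 > 0 and a = 1 in Z>0). Sum: 64/135.

Structural cue: from the first term 4/9: the running product (C = 4/9) telescopes to a rising factorial.
Adjacent-term ratio: r(k) = 1 * (k+1/5) (k+1) / [(k+21/5) (k+1)] - rational; roots negated = parameters, x = 1, C = 4/9.


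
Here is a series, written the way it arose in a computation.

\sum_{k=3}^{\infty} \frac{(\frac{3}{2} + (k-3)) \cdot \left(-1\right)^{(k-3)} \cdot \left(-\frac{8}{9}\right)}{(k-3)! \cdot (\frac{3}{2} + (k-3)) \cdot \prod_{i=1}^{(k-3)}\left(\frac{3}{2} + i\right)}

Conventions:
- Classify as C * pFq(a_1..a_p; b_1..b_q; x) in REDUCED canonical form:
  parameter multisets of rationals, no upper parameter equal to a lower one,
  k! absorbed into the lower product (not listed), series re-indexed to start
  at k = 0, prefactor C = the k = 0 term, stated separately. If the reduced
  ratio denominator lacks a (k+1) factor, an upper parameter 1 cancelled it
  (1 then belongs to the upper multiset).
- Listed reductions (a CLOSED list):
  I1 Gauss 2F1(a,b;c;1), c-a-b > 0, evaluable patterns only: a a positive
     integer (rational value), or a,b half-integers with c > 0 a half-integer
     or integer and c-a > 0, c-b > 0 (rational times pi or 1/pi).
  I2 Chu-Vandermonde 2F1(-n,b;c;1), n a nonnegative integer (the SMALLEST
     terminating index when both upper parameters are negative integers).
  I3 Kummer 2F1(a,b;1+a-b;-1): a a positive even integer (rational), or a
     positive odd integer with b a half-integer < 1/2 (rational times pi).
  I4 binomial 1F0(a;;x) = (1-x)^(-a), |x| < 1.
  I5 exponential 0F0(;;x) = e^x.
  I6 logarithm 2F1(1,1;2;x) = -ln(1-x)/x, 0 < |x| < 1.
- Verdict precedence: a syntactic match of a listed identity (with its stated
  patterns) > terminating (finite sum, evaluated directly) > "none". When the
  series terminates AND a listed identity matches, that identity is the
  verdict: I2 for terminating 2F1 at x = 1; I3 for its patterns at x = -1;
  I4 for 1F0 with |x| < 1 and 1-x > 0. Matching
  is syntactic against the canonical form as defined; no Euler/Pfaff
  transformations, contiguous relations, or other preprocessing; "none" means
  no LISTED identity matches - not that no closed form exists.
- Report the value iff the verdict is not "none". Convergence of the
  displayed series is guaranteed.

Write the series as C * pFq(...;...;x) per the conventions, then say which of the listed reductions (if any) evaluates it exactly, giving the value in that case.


The series (x = -1) is 0F1: upper {-}, lower {\frac{5}{2}}, prefactor -\frac{8}{9}. Verdict: none here - no I1-I6 shape fits x = -1 with lower {\frac{5}{2}}.

The tell: x = -1 and striking the common factor k + 3/2 reduces the term (C = -8/9, x = -1).
Step ratio: r(k) = -1 * 1 / [(k+\frac{5}{2}) (k+1)] - rational; roots negated = parameters, x = -1, C = -\frac{8}{9}.


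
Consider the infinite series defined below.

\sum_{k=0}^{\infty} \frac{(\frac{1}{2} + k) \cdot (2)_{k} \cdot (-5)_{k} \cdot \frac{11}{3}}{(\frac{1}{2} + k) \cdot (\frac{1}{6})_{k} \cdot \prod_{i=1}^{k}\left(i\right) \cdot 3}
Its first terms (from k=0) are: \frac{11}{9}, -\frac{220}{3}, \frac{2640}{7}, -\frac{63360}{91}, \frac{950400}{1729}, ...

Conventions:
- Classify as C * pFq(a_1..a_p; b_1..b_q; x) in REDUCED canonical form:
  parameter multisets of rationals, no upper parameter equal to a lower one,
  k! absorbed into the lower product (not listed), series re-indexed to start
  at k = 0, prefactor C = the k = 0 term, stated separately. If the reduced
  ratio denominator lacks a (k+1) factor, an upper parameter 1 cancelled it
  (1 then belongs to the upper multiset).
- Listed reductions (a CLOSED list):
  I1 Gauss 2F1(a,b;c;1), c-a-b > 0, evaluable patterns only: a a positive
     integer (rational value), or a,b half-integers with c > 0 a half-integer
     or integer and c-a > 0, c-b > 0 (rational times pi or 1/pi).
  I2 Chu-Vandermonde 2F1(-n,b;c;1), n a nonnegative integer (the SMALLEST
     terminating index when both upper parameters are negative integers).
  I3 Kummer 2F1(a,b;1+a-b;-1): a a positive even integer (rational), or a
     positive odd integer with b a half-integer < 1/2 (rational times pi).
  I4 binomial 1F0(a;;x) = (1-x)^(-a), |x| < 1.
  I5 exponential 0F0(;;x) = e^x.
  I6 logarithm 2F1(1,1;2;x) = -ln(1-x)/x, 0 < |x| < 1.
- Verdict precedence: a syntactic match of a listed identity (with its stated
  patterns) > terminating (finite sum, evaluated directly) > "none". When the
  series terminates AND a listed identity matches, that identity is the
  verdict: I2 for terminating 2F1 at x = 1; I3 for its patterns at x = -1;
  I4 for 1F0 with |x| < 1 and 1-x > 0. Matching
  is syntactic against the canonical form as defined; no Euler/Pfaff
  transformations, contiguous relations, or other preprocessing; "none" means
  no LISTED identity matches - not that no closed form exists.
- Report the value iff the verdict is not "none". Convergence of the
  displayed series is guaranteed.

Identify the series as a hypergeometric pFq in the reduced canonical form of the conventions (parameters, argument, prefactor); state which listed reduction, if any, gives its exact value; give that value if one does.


With C = \frac{11}{9}: the canonical form is 2F1(-5, 2; \frac{1}{6}; 1). Verdict: Chu-Vandermonde (I2) matches (terminating 2F1 at x = 1 with n = 5, b = 2, c = \frac{1}{6}). Hence: \frac{121}{855}.

Key step: from the first term \frac{11}{9}: k + 1/2 divides numerator and denominator alike; prefactor 11/9 after cancelling.
Adjacent-term ratio: r(k) = 1 * (k-5) (k+2) / [(k+\frac{1}{6}) (k+1)] - rational; roots negated = parameters, x = 1, C = \frac{11}{9}.


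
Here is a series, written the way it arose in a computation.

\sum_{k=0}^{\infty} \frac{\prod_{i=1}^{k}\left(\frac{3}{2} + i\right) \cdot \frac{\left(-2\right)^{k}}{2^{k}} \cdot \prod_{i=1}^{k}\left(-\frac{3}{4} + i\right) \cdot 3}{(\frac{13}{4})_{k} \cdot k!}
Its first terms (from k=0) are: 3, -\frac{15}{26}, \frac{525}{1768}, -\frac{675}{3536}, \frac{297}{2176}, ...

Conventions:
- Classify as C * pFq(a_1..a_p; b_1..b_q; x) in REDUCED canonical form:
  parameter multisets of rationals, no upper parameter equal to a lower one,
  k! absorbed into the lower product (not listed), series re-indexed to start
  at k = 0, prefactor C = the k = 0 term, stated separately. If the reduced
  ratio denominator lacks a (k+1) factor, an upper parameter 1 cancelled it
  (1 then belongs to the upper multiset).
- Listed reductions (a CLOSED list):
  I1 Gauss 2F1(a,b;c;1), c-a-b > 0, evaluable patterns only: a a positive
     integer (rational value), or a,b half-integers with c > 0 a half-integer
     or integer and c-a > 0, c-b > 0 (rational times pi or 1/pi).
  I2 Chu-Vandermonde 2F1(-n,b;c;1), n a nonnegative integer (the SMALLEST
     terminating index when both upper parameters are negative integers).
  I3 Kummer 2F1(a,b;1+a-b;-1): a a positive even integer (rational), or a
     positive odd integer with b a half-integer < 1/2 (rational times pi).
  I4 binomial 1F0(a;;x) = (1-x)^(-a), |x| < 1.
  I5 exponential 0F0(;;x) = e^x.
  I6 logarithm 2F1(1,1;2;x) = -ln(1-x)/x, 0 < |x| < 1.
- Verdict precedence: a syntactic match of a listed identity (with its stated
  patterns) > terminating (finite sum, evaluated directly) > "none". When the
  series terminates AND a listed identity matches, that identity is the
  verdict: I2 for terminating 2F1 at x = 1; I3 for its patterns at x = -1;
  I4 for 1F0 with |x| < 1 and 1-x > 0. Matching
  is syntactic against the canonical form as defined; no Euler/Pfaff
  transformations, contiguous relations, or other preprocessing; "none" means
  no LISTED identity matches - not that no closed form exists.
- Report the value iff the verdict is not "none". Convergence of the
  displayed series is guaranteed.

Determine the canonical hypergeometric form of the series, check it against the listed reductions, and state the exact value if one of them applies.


With C = 3: the canonical form is 2F1(\frac{1}{4}, \frac{5}{2}; \frac{13}{4}; -1). Verdict: none - this 2F1 at x = -1 matches no listed pattern, and upper {\frac{1}{4}, \frac{5}{2}} holds no stopper.

Key observation: t_0 = 3 here, and the running product (C = 3) telescopes to a rising factorial.
Consecutive-term ratio: r(k) = -1 * (k+\frac{1}{4}) (k+\frac{5}{2}) / [(k+\frac{13}{4}) (k+1)] - rational in k, leading ratio -1; with t_0 = 3, classification follows.
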